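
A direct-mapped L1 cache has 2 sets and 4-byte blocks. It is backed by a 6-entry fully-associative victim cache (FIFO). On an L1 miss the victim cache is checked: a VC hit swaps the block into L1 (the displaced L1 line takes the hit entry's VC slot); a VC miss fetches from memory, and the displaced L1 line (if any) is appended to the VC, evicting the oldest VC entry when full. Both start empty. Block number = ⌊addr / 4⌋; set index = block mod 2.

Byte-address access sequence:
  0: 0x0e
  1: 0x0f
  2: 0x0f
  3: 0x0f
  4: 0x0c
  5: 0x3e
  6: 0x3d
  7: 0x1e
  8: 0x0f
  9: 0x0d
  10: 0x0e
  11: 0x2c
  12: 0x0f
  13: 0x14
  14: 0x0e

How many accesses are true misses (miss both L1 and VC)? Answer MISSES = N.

0: 0xe (blk 3, set 1) → MISS  vc=[]
1: 0xf (blk 3, set 1) → L1-HIT  vc=[]
2: 0xf (blk 3, set 1) → L1-HIT  vc=[]
3: 0xf (blk 3, set 1) → L1-HIT  vc=[]
4: 0xc (blk 3, set 1) → L1-HIT  vc=[]
5: 0x3e (blk 15, set 1) → MISS  vc=[3]
6: 0x3d (blk 15, set 1) → L1-HIT  vc=[3]
7: 0x1e (blk 7, set 1) → MISS  vc=[3, 15]
8: 0xf (blk 3, set 1) → VC-HIT  vc=[7, 15]
9: 0xd (blk 3, set 1) → L1-HIT  vc=[7, 15]
10: 0xe (blk 3, set 1) → L1-HIT  vc=[7, 15]
11: 0x2c (blk 11, set 1) → MISS  vc=[7, 15, 3]
12: 0xf (blk 3, set 1) → VC-HIT  vc=[7, 15, 11]
13: 0x14 (blk 5, set 1) → MISS  vc=[7, 15, 11, 3]
14: 0xe (blk 3, set 1) → VC-HIT  vc=[7, 15, 11, 5]

MISSES = 5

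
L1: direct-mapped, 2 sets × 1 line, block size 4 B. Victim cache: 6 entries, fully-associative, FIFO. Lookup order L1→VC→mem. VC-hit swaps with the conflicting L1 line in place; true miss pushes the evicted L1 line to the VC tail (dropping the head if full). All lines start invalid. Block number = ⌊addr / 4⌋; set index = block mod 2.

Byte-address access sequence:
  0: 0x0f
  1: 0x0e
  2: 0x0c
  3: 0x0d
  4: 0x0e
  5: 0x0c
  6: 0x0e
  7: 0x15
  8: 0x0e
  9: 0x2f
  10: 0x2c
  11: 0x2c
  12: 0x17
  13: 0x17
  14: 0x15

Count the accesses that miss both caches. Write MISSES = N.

0: 0xf (blk 3, set 1) → MISS  vc=[]
1: 0xe (blk 3, set 1) → L1-HIT  vc=[]
2: 0xc (blk 3, set 1) → L1-HIT  vc=[]
3: 0xd (blk 3, set 1) → L1-HIT  vc=[]
4: 0xe (blk 3, set 1) → L1-HIT  vc=[]
5: 0xc (blk 3, set 1) → L1-HIT  vc=[]
6: 0xe (blk 3, set 1) → L1-HIT  vc=[]
7: 0x15 (blk 5, set 1) → MISS  vc=[3]
8: 0xe (blk 3, set 1) → VC-HIT  vc=[5]
9: 0x2f (blk 11, set 1) → MISS  vc=[5, 3]
10: 0x2c (blk 11, set 1) → L1-HIT  vc=[5, 3]
11: 0x2c (blk 11, set 1) → L1-HIT  vc=[5, 3]
12: 0x17 (blk 5, set 1) → VC-HIT  vc=[11, 3]
13: 0x17 (blk 5, set 1) → L1-HIT  vc=[11, 3]
14: 0x15 (blk 5, set 1) → L1-HIT  vc=[11, 3]

MISSES = 3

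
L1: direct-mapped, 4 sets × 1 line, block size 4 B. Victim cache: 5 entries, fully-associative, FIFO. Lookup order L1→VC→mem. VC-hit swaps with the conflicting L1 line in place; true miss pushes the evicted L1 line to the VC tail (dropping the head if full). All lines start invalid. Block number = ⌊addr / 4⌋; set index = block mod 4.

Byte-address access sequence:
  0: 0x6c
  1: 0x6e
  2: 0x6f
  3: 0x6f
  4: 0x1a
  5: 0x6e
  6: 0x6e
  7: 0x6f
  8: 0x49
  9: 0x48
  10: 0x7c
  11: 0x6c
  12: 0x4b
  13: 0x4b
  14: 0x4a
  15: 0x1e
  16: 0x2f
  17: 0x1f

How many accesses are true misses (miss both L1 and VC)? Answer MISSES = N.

0: 0x6c (blk 27, set 3) → MISS  vc=[]
1: 0x6e (blk 27, set 3) → L1-HIT  vc=[]
2: 0x6f (blk 27, set 3) → L1-HIT  vc=[]
3: 0x6f (blk 27, set 3) → L1-HIT  vc=[]
4: 0x1a (blk 6, set 2) → MISS  vc=[]
5: 0x6e (blk 27, set 3) → L1-HIT  vc=[]
6: 0x6e (blk 27, set 3) → L1-HIT  vc=[]
7: 0x6f (blk 27, set 3) → L1-HIT  vc=[]
8: 0x49 (blk 18, set 2) → MISS  vc=[6]
9: 0x48 (blk 18, set 2) → L1-HIT  vc=[6]
10: 0x7c (blk 31, set 3) → MISS  vc=[6, 27]
11: 0x6c (blk 27, set 3) → VC-HIT  vc=[6, 31]
12: 0x4b (blk 18, set 2) → L1-HIT  vc=[6, 31]
13: 0x4b (blk 18, set 2) → L1-HIT  vc=[6, 31]
14: 0x4a (blk 18, set 2) → L1-HIT  vc=[6, 31]
15: 0x1e (blk 7, set 3) → MISS  vc=[6, 31, 27]
16: 0x2f (blk 11, set 3) → MISS  vc=[6, 31, 27, 7]
17: 0x1f (blk 7, set 3) → VC-HIT  vc=[6, 31, 27, 11]

MISSES = 6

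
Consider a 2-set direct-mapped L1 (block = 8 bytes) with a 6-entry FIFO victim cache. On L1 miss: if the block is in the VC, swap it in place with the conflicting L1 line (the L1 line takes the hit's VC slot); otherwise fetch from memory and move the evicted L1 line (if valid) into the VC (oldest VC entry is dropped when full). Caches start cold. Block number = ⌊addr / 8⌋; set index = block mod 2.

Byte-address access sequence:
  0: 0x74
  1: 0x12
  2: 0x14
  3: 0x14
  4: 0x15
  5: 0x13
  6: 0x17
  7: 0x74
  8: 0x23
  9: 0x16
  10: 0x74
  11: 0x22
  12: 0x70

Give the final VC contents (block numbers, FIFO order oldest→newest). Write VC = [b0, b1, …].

#0 0x74→b14/s0 MISS; vc=[]
#1 0x12→b2/s0 MISS; vc=[14]
#2 0x14→b2/s0 L1-HIT; vc=[14]
#3 0x14→b2/s0 L1-HIT; vc=[14]
#4 0x15→b2/s0 L1-HIT; vc=[14]
#5 0x13→b2/s0 L1-HIT; vc=[14]
#6 0x17→b2/s0 L1-HIT; vc=[14]
#7 0x74→b14/s0 VC-HIT; vc=[2]
#8 0x23→b4/s0 MISS; vc=[2,14]
#9 0x16→b2/s0 VC-HIT; vc=[4,14]
#10 0x74→b14/s0 VC-HIT; vc=[4,2]
#11 0x22→b4/s0 VC-HIT; vc=[14,2]
#12 0x70→b14/s0 VC-HIT; vc=[4,2]

VC = [4, 2]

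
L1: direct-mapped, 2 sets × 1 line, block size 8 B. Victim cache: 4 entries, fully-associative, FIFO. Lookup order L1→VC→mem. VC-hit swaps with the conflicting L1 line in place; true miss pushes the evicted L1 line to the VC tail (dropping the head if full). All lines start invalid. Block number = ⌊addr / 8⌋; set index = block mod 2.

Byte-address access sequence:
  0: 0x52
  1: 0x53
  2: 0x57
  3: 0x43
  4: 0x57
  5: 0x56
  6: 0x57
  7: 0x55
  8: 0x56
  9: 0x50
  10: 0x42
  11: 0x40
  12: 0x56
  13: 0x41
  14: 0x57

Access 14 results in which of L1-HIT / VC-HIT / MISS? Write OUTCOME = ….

#0 0x52→b10/s0 MISS; vc=[]
#1 0x53→b10/s0 L1-HIT; vc=[]
#2 0x57→b10/s0 L1-HIT; vc=[]
#3 0x43→b8/s0 MISS; vc=[10]
#4 0x57→b10/s0 VC-HIT; vc=[8]
#5 0x56→b10/s0 L1-HIT; vc=[8]
#6 0x57→b10/s0 L1-HIT; vc=[8]
#7 0x55→b10/s0 L1-HIT; vc=[8]
#8 0x56→b10/s0 L1-HIT; vc=[8]
#9 0x50→b10/s0 L1-HIT; vc=[8]
#10 0x42→b8/s0 VC-HIT; vc=[10]
#11 0x40→b8/s0 L1-HIT; vc=[10]
#12 0x56→b10/s0 VC-HIT; vc=[8]
#13 0x41→b8/s0 VC-HIT; vc=[10]
#14 0x57→b10/s0 VC-HIT; vc=[8]

OUTCOME = VC-HIT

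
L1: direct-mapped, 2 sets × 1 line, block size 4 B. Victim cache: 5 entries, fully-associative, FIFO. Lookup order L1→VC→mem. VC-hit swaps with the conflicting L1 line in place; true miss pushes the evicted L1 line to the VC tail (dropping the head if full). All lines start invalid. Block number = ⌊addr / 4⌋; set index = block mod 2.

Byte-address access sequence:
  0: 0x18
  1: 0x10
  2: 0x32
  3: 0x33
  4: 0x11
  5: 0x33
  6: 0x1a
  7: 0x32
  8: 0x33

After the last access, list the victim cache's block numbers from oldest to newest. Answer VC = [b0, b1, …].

  [0] addr=0x18 blk=6 s=0: MISS | VC []
  [1] addr=0x10 blk=4 s=0: MISS | VC [6]
  [2] addr=0x32 blk=12 s=0: MISS | VC [6, 4]
  [3] addr=0x33 blk=12 s=0: L1-HIT | VC [6, 4]
  [4] addr=0x11 blk=4 s=0: VC-HIT | VC [6, 12]
  [5] addr=0x33 blk=12 s=0: VC-HIT | VC [6, 4]
  [6] addr=0x1a blk=6 s=0: VC-HIT | VC [12, 4]
  [7] addr=0x32 blk=12 s=0: VC-HIT | VC [6, 4]
  [8] addr=0x33 blk=12 s=0: L1-HIT | VC [6, 4]

VC = [6, 4]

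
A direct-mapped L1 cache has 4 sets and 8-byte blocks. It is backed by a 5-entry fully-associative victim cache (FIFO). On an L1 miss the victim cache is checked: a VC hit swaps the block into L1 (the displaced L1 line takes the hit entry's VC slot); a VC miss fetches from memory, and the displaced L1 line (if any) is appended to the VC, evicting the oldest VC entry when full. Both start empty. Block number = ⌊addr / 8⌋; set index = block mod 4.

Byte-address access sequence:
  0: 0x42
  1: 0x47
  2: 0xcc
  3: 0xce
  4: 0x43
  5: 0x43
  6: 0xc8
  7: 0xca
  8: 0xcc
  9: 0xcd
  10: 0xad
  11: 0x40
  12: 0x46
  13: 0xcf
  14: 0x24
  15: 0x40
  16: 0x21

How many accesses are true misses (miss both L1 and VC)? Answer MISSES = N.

MISSES = 4

#0 0x42→b8/s0 MISS; vc=[]
#1 0x47→b8/s0 L1-HIT; vc=[]
#2 0xcc→b25/s1 MISS; vc=[]
#3 0xce→b25/s1 L1-HIT; vc=[]
#4 0x43→b8/s0 L1-HIT; vc=[]
#5 0x43→b8/s0 L1-HIT; vc=[]
#6 0xc8→b25/s1 L1-HIT; vc=[]
#7 0xca→b25/s1 L1-HIT; vc=[]
#8 0xcc→b25/s1 L1-HIT; vc=[]
#9 0xcd→b25/s1 L1-HIT; vc=[]
#10 0xad→b21/s1 MISS; vc=[25]
#11 0x40→b8/s0 L1-HIT; vc=[25]
#12 0x46→b8/s0 L1-HIT; vc=[25]
#13 0xcf→b25/s1 VC-HIT; vc=[21]
#14 0x24→b4/s0 MISS; vc=[21,8]
#15 0x40→b8/s0 VC-HIT; vc=[21,4]
#16 0x21→b4/s0 VC-HIT; vc=[21,8]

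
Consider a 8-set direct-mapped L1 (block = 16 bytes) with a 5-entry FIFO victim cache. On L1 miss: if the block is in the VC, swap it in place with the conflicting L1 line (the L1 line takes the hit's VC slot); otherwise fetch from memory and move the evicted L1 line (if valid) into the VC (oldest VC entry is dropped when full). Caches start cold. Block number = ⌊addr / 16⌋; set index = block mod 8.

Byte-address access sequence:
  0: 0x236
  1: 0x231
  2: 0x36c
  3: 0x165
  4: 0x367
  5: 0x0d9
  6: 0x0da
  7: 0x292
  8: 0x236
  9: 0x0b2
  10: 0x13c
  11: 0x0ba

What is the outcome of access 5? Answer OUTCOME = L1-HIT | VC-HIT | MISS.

OUTCOME = MISS

0: 0x236 (blk 35, set 3) → MISS  vc=[]
1: 0x231 (blk 35, set 3) → L1-HIT  vc=[]
2: 0x36c (blk 54, set 6) → MISS  vc=[]
3: 0x165 (blk 22, set 6) → MISS  vc=[54]
4: 0x367 (blk 54, set 6) → VC-HIT  vc=[22]
5: 0xd9 (blk 13, set 5) → MISS  vc=[22]
6: 0xda (blk 13, set 5) → L1-HIT  vc=[22]
7: 0x292 (blk 41, set 1) → MISS  vc=[22]
8: 0x236 (blk 35, set 3) → L1-HIT  vc=[22]
9: 0xb2 (blk 11, set 3) → MISS  vc=[22, 35]
10: 0x13c (blk 19, set 3) → MISS  vc=[22, 35, 11]
11: 0xba (blk 11, set 3) → VC-HIT  vc=[22, 35, 19]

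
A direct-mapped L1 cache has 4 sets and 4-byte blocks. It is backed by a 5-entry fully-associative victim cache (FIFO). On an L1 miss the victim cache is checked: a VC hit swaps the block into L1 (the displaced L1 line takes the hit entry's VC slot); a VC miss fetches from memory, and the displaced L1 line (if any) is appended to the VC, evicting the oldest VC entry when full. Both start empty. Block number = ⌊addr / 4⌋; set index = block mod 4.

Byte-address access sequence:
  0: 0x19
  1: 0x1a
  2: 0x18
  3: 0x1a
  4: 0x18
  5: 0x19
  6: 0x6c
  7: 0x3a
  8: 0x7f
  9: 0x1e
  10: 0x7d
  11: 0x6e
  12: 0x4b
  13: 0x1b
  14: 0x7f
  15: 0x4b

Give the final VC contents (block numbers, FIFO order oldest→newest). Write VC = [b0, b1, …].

VC = [6, 27, 7, 14]

0: 0x19 (blk 6, set 2) → MISS  vc=[]
1: 0x1a (blk 6, set 2) → L1-HIT  vc=[]
2: 0x18 (blk 6, set 2) → L1-HIT  vc=[]
3: 0x1a (blk 6, set 2) → L1-HIT  vc=[]
4: 0x18 (blk 6, set 2) → L1-HIT  vc=[]
5: 0x19 (blk 6, set 2) → L1-HIT  vc=[]
6: 0x6c (blk 27, set 3) → MISS  vc=[]
7: 0x3a (blk 14, set 2) → MISS  vc=[6]
8: 0x7f (blk 31, set 3) → MISS  vc=[6, 27]
9: 0x1e (blk 7, set 3) → MISS  vc=[6, 27, 31]
10: 0x7d (blk 31, set 3) → VC-HIT  vc=[6, 27, 7]
11: 0x6e (blk 27, set 3) → VC-HIT  vc=[6, 31, 7]
12: 0x4b (blk 18, set 2) → MISS  vc=[6, 31, 7, 14]
13: 0x1b (blk 6, set 2) → VC-HIT  vc=[18, 31, 7, 14]
14: 0x7f (blk 31, set 3) → VC-HIT  vc=[18, 27, 7, 14]
15: 0x4b (blk 18, set 2) → VC-HIT  vc=[6, 27, 7, 14]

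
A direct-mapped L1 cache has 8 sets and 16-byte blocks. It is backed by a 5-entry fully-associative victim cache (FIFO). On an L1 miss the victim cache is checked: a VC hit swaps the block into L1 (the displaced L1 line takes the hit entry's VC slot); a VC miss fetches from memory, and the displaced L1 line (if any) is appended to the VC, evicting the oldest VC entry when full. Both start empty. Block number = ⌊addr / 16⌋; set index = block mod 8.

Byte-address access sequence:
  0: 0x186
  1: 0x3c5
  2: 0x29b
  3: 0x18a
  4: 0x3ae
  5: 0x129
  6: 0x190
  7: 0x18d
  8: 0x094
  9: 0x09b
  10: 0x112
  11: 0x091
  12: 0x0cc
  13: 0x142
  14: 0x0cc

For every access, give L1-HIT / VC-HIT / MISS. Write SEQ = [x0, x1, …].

SEQ = [MISS, MISS, MISS, L1-HIT, MISS, MISS, MISS, L1-HIT, MISS, L1-HIT, MISS, VC-HIT, MISS, MISS, VC-HIT]

#0 0x186→b24/s0 MISS; vc=[]
#1 0x3c5→b60/s4 MISS; vc=[]
#2 0x29b→b41/s1 MISS; vc=[]
#3 0x18a→b24/s0 L1-HIT; vc=[]
#4 0x3ae→b58/s2 MISS; vc=[]
#5 0x129→b18/s2 MISS; vc=[58]
#6 0x190→b25/s1 MISS; vc=[58,41]
#7 0x18d→b24/s0 L1-HIT; vc=[58,41]
#8 0x94→b9/s1 MISS; vc=[58,41,25]
#9 0x9b→b9/s1 L1-HIT; vc=[58,41,25]
#10 0x112→b17/s1 MISS; vc=[58,41,25,9]
#11 0x91→b9/s1 VC-HIT; vc=[58,41,25,17]
#12 0xcc→b12/s4 MISS; vc=[58,41,25,17,60]
#13 0x142→b20/s4 MISS; vc=[41,25,17,60,12]
#14 0xcc→b12/s4 VC-HIT; vc=[41,25,17,60,20]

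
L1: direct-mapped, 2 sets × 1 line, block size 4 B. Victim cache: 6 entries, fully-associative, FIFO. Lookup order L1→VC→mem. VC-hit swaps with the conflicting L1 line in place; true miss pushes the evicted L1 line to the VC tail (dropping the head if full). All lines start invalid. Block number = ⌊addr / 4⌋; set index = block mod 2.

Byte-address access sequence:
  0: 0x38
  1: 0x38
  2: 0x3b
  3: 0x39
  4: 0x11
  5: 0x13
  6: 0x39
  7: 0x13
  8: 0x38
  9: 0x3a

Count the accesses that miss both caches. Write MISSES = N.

0: 0x38 (blk 14, set 0) → MISS  vc=[]
1: 0x38 (blk 14, set 0) → L1-HIT  vc=[]
2: 0x3b (blk 14, set 0) → L1-HIT  vc=[]
3: 0x39 (blk 14, set 0) → L1-HIT  vc=[]
4: 0x11 (blk 4, set 0) → MISS  vc=[14]
5: 0x13 (blk 4, set 0) → L1-HIT  vc=[14]
6: 0x39 (blk 14, set 0) → VC-HIT  vc=[4]
7: 0x13 (blk 4, set 0) → VC-HIT  vc=[14]
8: 0x38 (blk 14, set 0) → VC-HIT  vc=[4]
9: 0x3a (blk 14, set 0) → L1-HIT  vc=[4]

MISSES = 2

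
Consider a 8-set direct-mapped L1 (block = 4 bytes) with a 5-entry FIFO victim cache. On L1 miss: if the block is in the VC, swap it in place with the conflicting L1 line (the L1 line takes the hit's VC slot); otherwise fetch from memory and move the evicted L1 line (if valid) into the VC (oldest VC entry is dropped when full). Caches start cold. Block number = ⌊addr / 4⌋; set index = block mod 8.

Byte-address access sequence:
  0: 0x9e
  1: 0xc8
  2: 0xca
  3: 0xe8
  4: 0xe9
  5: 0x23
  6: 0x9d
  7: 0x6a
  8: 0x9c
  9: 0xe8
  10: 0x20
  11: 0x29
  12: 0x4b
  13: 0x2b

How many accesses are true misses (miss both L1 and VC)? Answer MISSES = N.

#0 0x9e→b39/s7 MISS; vc=[]
#1 0xc8→b50/s2 MISS; vc=[]
#2 0xca→b50/s2 L1-HIT; vc=[]
#3 0xe8→b58/s2 MISS; vc=[50]
#4 0xe9→b58/s2 L1-HIT; vc=[50]
#5 0x23→b8/s0 MISS; vc=[50]
#6 0x9d→b39/s7 L1-HIT; vc=[50]
#7 0x6a→b26/s2 MISS; vc=[50,58]
#8 0x9c→b39/s7 L1-HIT; vc=[50,58]
#9 0xe8→b58/s2 VC-HIT; vc=[50,26]
#10 0x20→b8/s0 L1-HIT; vc=[50,26]
#11 0x29→b10/s2 MISS; vc=[50,26,58]
#12 0x4b→b18/s2 MISS; vc=[50,26,58,10]
#13 0x2b→b10/s2 VC-HIT; vc=[50,26,58,18]

MISSES = 7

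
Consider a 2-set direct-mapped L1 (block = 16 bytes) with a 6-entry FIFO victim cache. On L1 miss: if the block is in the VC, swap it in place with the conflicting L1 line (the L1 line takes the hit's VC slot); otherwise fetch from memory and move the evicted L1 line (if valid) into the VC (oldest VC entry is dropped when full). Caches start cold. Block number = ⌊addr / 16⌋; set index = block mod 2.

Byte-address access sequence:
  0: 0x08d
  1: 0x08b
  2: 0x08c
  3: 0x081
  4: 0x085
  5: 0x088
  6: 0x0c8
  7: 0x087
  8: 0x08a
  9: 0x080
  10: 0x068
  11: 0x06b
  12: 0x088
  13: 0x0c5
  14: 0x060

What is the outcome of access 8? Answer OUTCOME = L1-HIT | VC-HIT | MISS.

#0 0x8d→b8/s0 MISS; vc=[]
#1 0x8b→b8/s0 L1-HIT; vc=[]
#2 0x8c→b8/s0 L1-HIT; vc=[]
#3 0x81→b8/s0 L1-HIT; vc=[]
#4 0x85→b8/s0 L1-HIT; vc=[]
#5 0x88→b8/s0 L1-HIT; vc=[]
#6 0xc8→b12/s0 MISS; vc=[8]
#7 0x87→b8/s0 VC-HIT; vc=[12]
#8 0x8a→b8/s0 L1-HIT; vc=[12]
#9 0x80→b8/s0 L1-HIT; vc=[12]
#10 0x68→b6/s0 MISS; vc=[12,8]
#11 0x6b→b6/s0 L1-HIT; vc=[12,8]
#12 0x88→b8/s0 VC-HIT; vc=[12,6]
#13 0xc5→b12/s0 VC-HIT; vc=[8,6]
#14 0x60→b6/s0 VC-HIT; vc=[8,12]

OUTCOME = L1-HIT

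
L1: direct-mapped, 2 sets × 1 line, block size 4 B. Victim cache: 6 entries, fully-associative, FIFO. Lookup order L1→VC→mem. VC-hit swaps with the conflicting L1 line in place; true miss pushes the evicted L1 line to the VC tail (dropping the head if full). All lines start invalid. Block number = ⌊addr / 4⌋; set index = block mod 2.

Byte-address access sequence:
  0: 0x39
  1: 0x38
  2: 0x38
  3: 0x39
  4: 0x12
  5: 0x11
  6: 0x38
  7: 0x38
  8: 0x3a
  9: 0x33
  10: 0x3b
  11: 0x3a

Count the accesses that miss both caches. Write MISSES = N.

  [0] addr=0x39 blk=14 s=0: MISS | VC []
  [1] addr=0x38 blk=14 s=0: L1-HIT | VC []
  [2] addr=0x38 blk=14 s=0: L1-HIT | VC []
  [3] addr=0x39 blk=14 s=0: L1-HIT | VC []
  [4] addr=0x12 blk=4 s=0: MISS | VC [14]
  [5] addr=0x11 blk=4 s=0: L1-HIT | VC [14]
  [6] addr=0x38 blk=14 s=0: VC-HIT | VC [4]
  [7] addr=0x38 blk=14 s=0: L1-HIT | VC [4]
  [8] addr=0x3a blk=14 s=0: L1-HIT | VC [4]
  [9] addr=0x33 blk=12 s=0: MISS | VC [4, 14]
  [10] addr=0x3b blk=14 s=0: VC-HIT | VC [4, 12]
  [11] addr=0x3a blk=14 s=0: L1-HIT | VC [4, 12]

MISSES = 3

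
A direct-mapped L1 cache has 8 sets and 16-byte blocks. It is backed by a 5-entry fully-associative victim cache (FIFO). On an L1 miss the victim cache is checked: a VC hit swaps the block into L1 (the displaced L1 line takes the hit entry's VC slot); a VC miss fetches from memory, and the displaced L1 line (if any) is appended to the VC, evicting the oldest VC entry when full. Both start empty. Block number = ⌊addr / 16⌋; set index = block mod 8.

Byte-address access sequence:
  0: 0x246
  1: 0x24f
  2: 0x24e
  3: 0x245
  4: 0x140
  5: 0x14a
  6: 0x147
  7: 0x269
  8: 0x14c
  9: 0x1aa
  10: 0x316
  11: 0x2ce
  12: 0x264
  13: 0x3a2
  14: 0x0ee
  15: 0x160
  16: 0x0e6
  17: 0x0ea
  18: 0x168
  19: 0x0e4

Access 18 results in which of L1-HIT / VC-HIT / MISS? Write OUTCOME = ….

0: 0x246 (blk 36, set 4) → MISS  vc=[]
1: 0x24f (blk 36, set 4) → L1-HIT  vc=[]
2: 0x24e (blk 36, set 4) → L1-HIT  vc=[]
3: 0x245 (blk 36, set 4) → L1-HIT  vc=[]
4: 0x140 (blk 20, set 4) → MISS  vc=[36]
5: 0x14a (blk 20, set 4) → L1-HIT  vc=[36]
6: 0x147 (blk 20, set 4) → L1-HIT  vc=[36]
7: 0x269 (blk 38, set 6) → MISS  vc=[36]
8: 0x14c (blk 20, set 4) → L1-HIT  vc=[36]
9: 0x1aa (blk 26, set 2) → MISS  vc=[36]
10: 0x316 (blk 49, set 1) → MISS  vc=[36]
11: 0x2ce (blk 44, set 4) → MISS  vc=[36, 20]
12: 0x264 (blk 38, set 6) → L1-HIT  vc=[36, 20]
13: 0x3a2 (blk 58, set 2) → MISS  vc=[36, 20, 26]
14: 0xee (blk 14, set 6) → MISS  vc=[36, 20, 26, 38]
15: 0x160 (blk 22, set 6) → MISS  vc=[36, 20, 26, 38, 14]
16: 0xe6 (blk 14, set 6) → VC-HIT  vc=[36, 20, 26, 38, 22]
17: 0xea (blk 14, set 6) → L1-HIT  vc=[36, 20, 26, 38, 22]
18: 0x168 (blk 22, set 6) → VC-HIT  vc=[36, 20, 26, 38, 14]
19: 0xe4 (blk 14, set 6) → VC-HIT  vc=[36, 20, 26, 38, 22]

OUTCOME = VC-HIT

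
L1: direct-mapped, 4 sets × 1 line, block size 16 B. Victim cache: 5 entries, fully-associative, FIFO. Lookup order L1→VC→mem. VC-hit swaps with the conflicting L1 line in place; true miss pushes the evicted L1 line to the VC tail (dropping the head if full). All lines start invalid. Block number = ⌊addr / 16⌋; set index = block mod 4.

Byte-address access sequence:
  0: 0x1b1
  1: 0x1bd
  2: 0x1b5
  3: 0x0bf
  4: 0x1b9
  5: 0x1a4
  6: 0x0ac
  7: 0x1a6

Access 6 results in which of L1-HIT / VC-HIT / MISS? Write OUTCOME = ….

OUTCOME = MISS

#0 0x1b1→b27/s3 MISS; vc=[]
#1 0x1bd→b27/s3 L1-HIT; vc=[]
#2 0x1b5→b27/s3 L1-HIT; vc=[]
#3 0xbf→b11/s3 MISS; vc=[27]
#4 0x1b9→b27/s3 VC-HIT; vc=[11]
#5 0x1a4→b26/s2 MISS; vc=[11]
#6 0xac→b10/s2 MISS; vc=[11,26]
#7 0x1a6→b26/s2 VC-HIT; vc=[11,10]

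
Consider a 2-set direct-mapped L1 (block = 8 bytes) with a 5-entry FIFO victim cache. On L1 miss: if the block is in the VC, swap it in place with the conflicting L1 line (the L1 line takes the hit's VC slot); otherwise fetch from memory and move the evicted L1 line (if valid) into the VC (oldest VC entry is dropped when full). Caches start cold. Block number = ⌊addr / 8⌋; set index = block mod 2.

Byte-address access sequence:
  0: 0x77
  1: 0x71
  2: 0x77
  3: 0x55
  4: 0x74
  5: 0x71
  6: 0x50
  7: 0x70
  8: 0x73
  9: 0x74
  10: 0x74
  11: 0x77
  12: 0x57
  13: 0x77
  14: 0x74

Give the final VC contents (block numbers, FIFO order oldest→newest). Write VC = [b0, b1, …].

  [0] addr=0x77 blk=14 s=0: MISS | VC []
  [1] addr=0x71 blk=14 s=0: L1-HIT | VC []
  [2] addr=0x77 blk=14 s=0: L1-HIT | VC []
  [3] addr=0x55 blk=10 s=0: MISS | VC [14]
  [4] addr=0x74 blk=14 s=0: VC-HIT | VC [10]
  [5] addr=0x71 blk=14 s=0: L1-HIT | VC [10]
  [6] addr=0x50 blk=10 s=0: VC-HIT | VC [14]
  [7] addr=0x70 blk=14 s=0: VC-HIT | VC [10]
  [8] addr=0x73 blk=14 s=0: L1-HIT | VC [10]
  [9] addr=0x74 blk=14 s=0: L1-HIT | VC [10]
  [10] addr=0x74 blk=14 s=0: L1-HIT | VC [10]
  [11] addr=0x77 blk=14 s=0: L1-HIT | VC [10]
  [12] addr=0x57 blk=10 s=0: VC-HIT | VC [14]
  [13] addr=0x77 blk=14 s=0: VC-HIT | VC [10]
  [14] addr=0x74 blk=14 s=0: L1-HIT | VC [10]

VC = [10]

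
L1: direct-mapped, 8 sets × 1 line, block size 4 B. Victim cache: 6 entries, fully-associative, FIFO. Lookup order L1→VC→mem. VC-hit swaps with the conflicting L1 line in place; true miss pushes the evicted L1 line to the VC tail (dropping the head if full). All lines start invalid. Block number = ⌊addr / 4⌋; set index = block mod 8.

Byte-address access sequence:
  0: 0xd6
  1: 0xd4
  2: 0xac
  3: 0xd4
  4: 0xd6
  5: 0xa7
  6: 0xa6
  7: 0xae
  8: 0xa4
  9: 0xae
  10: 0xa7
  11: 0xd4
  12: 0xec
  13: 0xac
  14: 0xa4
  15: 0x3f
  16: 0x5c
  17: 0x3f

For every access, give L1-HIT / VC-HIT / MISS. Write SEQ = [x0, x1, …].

SEQ = [MISS, L1-HIT, MISS, L1-HIT, L1-HIT, MISS, L1-HIT, L1-HIT, L1-HIT, L1-HIT, L1-HIT, L1-HIT, MISS, VC-HIT, L1-HIT, MISS, MISS, VC-HIT]

#0 0xd6→b53/s5 MISS; vc=[]
#1 0xd4→b53/s5 L1-HIT; vc=[]
#2 0xac→b43/s3 MISS; vc=[]
#3 0xd4→b53/s5 L1-HIT; vc=[]
#4 0xd6→b53/s5 L1-HIT; vc=[]
#5 0xa7→b41/s1 MISS; vc=[]
#6 0xa6→b41/s1 L1-HIT; vc=[]
#7 0xae→b43/s3 L1-HIT; vc=[]
#8 0xa4→b41/s1 L1-HIT; vc=[]
#9 0xae→b43/s3 L1-HIT; vc=[]
#10 0xa7→b41/s1 L1-HIT; vc=[]
#11 0xd4→b53/s5 L1-HIT; vc=[]
#12 0xec→b59/s3 MISS; vc=[43]
#13 0xac→b43/s3 VC-HIT; vc=[59]
#14 0xa4→b41/s1 L1-HIT; vc=[59]
#15 0x3f→b15/s7 MISS; vc=[59]
#16 0x5c→b23/s7 MISS; vc=[59,15]
#17 0x3f→b15/s7 VC-HIT; vc=[59,23]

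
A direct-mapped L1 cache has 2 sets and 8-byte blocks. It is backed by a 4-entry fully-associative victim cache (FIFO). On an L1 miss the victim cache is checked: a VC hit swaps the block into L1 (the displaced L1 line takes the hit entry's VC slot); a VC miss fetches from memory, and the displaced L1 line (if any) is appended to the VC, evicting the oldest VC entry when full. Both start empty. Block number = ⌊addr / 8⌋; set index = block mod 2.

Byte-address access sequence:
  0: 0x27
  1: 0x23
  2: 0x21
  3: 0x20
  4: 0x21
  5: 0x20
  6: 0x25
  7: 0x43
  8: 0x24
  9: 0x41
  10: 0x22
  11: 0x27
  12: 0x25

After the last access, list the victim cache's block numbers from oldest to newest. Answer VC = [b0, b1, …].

VC = [8]

  [0] addr=0x27 blk=4 s=0: MISS | VC []
  [1] addr=0x23 blk=4 s=0: L1-HIT | VC []
  [2] addr=0x21 blk=4 s=0: L1-HIT | VC []
  [3] addr=0x20 blk=4 s=0: L1-HIT | VC []
  [4] addr=0x21 blk=4 s=0: L1-HIT | VC []
  [5] addr=0x20 blk=4 s=0: L1-HIT | VC []
  [6] addr=0x25 blk=4 s=0: L1-HIT | VC []
  [7] addr=0x43 blk=8 s=0: MISS | VC [4]
  [8] addr=0x24 blk=4 s=0: VC-HIT | VC [8]
  [9] addr=0x41 blk=8 s=0: VC-HIT | VC [4]
  [10] addr=0x22 blk=4 s=0: VC-HIT | VC [8]
  [11] addr=0x27 blk=4 s=0: L1-HIT | VC [8]
  [12] addr=0x25 blk=4 s=0: L1-HIT | VC [8]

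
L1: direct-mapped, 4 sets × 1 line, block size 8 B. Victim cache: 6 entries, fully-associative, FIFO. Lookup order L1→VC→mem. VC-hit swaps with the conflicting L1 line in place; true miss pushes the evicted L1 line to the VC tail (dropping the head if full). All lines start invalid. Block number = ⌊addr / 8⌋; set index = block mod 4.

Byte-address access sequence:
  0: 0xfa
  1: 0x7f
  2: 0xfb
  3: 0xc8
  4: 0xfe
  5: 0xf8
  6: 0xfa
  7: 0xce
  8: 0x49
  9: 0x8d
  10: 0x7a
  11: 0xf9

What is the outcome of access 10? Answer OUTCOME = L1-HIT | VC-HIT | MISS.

0: 0xfa (blk 31, set 3) → MISS  vc=[]
1: 0x7f (blk 15, set 3) → MISS  vc=[31]
2: 0xfb (blk 31, set 3) → VC-HIT  vc=[15]
3: 0xc8 (blk 25, set 1) → MISS  vc=[15]
4: 0xfe (blk 31, set 3) → L1-HIT  vc=[15]
5: 0xf8 (blk 31, set 3) → L1-HIT  vc=[15]
6: 0xfa (blk 31, set 3) → L1-HIT  vc=[15]
7: 0xce (blk 25, set 1) → L1-HIT  vc=[15]
8: 0x49 (blk 9, set 1) → MISS  vc=[15, 25]
9: 0x8d (blk 17, set 1) → MISS  vc=[15, 25, 9]
10: 0x7a (blk 15, set 3) → VC-HIT  vc=[31, 25, 9]
11: 0xf9 (blk 31, set 3) → VC-HIT  vc=[15, 25, 9]

OUTCOME = VC-HIT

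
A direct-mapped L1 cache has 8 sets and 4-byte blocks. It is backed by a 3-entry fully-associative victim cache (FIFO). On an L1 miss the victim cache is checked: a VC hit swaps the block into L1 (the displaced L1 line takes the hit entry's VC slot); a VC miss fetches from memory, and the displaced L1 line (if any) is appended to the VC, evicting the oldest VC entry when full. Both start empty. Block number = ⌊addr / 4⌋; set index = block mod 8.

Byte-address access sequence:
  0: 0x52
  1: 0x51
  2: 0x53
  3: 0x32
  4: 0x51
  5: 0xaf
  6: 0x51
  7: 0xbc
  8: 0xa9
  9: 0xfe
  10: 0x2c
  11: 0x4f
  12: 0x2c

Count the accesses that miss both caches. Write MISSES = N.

#0 0x52→b20/s4 MISS; vc=[]
#1 0x51→b20/s4 L1-HIT; vc=[]
#2 0x53→b20/s4 L1-HIT; vc=[]
#3 0x32→b12/s4 MISS; vc=[20]
#4 0x51→b20/s4 VC-HIT; vc=[12]
#5 0xaf→b43/s3 MISS; vc=[12]
#6 0x51→b20/s4 L1-HIT; vc=[12]
#7 0xbc→b47/s7 MISS; vc=[12]
#8 0xa9→b42/s2 MISS; vc=[12]
#9 0xfe→b63/s7 MISS; vc=[12,47]
#10 0x2c→b11/s3 MISS; vc=[12,47,43]
#11 0x4f→b19/s3 MISS; vc=[47,43,11]
#12 0x2c→b11/s3 VC-HIT; vc=[47,43,19]

MISSES = 8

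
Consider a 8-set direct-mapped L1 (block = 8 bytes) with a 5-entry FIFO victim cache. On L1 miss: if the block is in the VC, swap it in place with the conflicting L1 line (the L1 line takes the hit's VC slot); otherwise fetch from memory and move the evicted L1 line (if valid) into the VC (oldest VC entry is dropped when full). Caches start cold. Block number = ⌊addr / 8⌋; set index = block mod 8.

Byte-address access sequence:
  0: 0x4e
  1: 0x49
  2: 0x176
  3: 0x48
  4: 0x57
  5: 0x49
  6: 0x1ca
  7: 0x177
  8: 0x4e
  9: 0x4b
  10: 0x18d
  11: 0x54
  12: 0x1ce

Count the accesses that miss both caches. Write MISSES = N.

0: 0x4e (blk 9, set 1) → MISS  vc=[]
1: 0x49 (blk 9, set 1) → L1-HIT  vc=[]
2: 0x176 (blk 46, set 6) → MISS  vc=[]
3: 0x48 (blk 9, set 1) → L1-HIT  vc=[]
4: 0x57 (blk 10, set 2) → MISS  vc=[]
5: 0x49 (blk 9, set 1) → L1-HIT  vc=[]
6: 0x1ca (blk 57, set 1) → MISS  vc=[9]
7: 0x177 (blk 46, set 6) → L1-HIT  vc=[9]
8: 0x4e (blk 9, set 1) → VC-HIT  vc=[57]
9: 0x4b (blk 9, set 1) → L1-HIT  vc=[57]
10: 0x18d (blk 49, set 1) → MISS  vc=[57, 9]
11: 0x54 (blk 10, set 2) → L1-HIT  vc=[57, 9]
12: 0x1ce (blk 57, set 1) → VC-HIT  vc=[49, 9]

MISSES = 5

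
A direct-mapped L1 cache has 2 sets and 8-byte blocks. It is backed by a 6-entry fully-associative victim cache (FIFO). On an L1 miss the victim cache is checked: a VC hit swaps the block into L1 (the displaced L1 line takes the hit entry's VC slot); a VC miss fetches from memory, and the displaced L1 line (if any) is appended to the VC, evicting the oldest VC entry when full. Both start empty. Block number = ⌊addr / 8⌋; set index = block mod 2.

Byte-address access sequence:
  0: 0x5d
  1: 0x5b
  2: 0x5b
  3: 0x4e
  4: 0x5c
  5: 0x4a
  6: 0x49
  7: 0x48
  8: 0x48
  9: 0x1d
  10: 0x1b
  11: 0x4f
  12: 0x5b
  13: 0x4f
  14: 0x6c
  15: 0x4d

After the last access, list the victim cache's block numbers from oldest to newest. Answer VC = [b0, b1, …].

  [0] addr=0x5d blk=11 s=1: MISS | VC []
  [1] addr=0x5b blk=11 s=1: L1-HIT | VC []
  [2] addr=0x5b blk=11 s=1: L1-HIT | VC []
  [3] addr=0x4e blk=9 s=1: MISS | VC [11]
  [4] addr=0x5c blk=11 s=1: VC-HIT | VC [9]
  [5] addr=0x4a blk=9 s=1: VC-HIT | VC [11]
  [6] addr=0x49 blk=9 s=1: L1-HIT | VC [11]
  [7] addr=0x48 blk=9 s=1: L1-HIT | VC [11]
  [8] addr=0x48 blk=9 s=1: L1-HIT | VC [11]
  [9] addr=0x1d blk=3 s=1: MISS | VC [11, 9]
  [10] addr=0x1b blk=3 s=1: L1-HIT | VC [11, 9]
  [11] addr=0x4f blk=9 s=1: VC-HIT | VC [11, 3]
  [12] addr=0x5b blk=11 s=1: VC-HIT | VC [9, 3]
  [13] addr=0x4f blk=9 s=1: VC-HIT | VC [11, 3]
  [14] addr=0x6c blk=13 s=1: MISS | VC [11, 3, 9]
  [15] addr=0x4d blk=9 s=1: VC-HIT | VC [11, 3, 13]

VC = [11, 3, 13]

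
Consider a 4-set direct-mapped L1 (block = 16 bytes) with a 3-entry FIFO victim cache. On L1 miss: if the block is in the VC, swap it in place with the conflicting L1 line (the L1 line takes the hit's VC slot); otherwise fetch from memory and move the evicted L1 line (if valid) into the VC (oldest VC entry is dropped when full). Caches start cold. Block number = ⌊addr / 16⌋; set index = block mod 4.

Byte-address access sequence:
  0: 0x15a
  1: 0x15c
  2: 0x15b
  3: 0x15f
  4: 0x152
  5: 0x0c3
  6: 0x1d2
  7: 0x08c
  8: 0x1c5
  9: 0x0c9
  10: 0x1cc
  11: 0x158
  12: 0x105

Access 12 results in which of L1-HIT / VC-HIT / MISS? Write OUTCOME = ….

0: 0x15a (blk 21, set 1) → MISS  vc=[]
1: 0x15c (blk 21, set 1) → L1-HIT  vc=[]
2: 0x15b (blk 21, set 1) → L1-HIT  vc=[]
3: 0x15f (blk 21, set 1) → L1-HIT  vc=[]
4: 0x152 (blk 21, set 1) → L1-HIT  vc=[]
5: 0xc3 (blk 12, set 0) → MISS  vc=[]
6: 0x1d2 (blk 29, set 1) → MISS  vc=[21]
7: 0x8c (blk 8, set 0) → MISS  vc=[21, 12]
8: 0x1c5 (blk 28, set 0) → MISS  vc=[21, 12, 8]
9: 0xc9 (blk 12, set 0) → VC-HIT  vc=[21, 28, 8]
10: 0x1cc (blk 28, set 0) → VC-HIT  vc=[21, 12, 8]
11: 0x158 (blk 21, set 1) → VC-HIT  vc=[29, 12, 8]
12: 0x105 (blk 16, set 0) → MISS  vc=[12, 8, 28]

OUTCOME = MISS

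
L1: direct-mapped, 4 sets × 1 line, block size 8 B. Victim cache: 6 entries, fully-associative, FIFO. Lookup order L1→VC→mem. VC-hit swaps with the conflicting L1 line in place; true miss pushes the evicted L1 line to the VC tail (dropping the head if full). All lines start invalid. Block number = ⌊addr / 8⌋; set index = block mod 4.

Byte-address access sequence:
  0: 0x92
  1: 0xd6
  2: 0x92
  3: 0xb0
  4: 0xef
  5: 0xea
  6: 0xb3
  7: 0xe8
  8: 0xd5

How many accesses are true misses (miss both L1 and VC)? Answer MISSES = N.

MISSES = 4

#0 0x92→b18/s2 MISS; vc=[]
#1 0xd6→b26/s2 MISS; vc=[18]
#2 0x92→b18/s2 VC-HIT; vc=[26]
#3 0xb0→b22/s2 MISS; vc=[26,18]
#4 0xef→b29/s1 MISS; vc=[26,18]
#5 0xea→b29/s1 L1-HIT; vc=[26,18]
#6 0xb3→b22/s2 L1-HIT; vc=[26,18]
#7 0xe8→b29/s1 L1-HIT; vc=[26,18]
#8 0xd5→b26/s2 VC-HIT; vc=[22,18]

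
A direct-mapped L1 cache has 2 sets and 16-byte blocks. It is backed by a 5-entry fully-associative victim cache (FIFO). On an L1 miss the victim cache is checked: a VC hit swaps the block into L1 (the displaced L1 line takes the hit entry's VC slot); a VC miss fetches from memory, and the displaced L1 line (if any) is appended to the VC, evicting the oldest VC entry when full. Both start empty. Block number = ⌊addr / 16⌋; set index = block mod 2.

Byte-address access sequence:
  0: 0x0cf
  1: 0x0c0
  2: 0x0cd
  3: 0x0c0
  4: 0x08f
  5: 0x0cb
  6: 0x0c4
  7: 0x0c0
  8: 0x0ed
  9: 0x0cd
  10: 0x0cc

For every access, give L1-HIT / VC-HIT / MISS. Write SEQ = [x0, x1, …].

SEQ = [MISS, L1-HIT, L1-HIT, L1-HIT, MISS, VC-HIT, L1-HIT, L1-HIT, MISS, VC-HIT, L1-HIT]

#0 0xcf→b12/s0 MISS; vc=[]
#1 0xc0→b12/s0 L1-HIT; vc=[]
#2 0xcd→b12/s0 L1-HIT; vc=[]
#3 0xc0→b12/s0 L1-HIT; vc=[]
#4 0x8f→b8/s0 MISS; vc=[12]
#5 0xcb→b12/s0 VC-HIT; vc=[8]
#6 0xc4→b12/s0 L1-HIT; vc=[8]
#7 0xc0→b12/s0 L1-HIT; vc=[8]
#8 0xed→b14/s0 MISS; vc=[8,12]
#9 0xcd→b12/s0 VC-HIT; vc=[8,14]
#10 0xcc→b12/s0 L1-HIT; vc=[8,14]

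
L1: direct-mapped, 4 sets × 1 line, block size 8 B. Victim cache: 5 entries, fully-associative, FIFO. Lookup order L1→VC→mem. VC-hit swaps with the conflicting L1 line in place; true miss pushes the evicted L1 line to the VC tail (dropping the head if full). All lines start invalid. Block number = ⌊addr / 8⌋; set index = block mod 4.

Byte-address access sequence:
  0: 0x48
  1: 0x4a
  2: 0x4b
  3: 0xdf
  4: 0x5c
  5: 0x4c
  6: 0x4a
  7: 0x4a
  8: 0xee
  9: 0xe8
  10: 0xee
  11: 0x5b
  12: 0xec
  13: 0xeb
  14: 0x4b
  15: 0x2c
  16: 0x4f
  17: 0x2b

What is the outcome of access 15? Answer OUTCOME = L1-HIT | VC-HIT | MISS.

OUTCOME = MISS

#0 0x48→b9/s1 MISS; vc=[]
#1 0x4a→b9/s1 L1-HIT; vc=[]
#2 0x4b→b9/s1 L1-HIT; vc=[]
#3 0xdf→b27/s3 MISS; vc=[]
#4 0x5c→b11/s3 MISS; vc=[27]
#5 0x4c→b9/s1 L1-HIT; vc=[27]
#6 0x4a→b9/s1 L1-HIT; vc=[27]
#7 0x4a→b9/s1 L1-HIT; vc=[27]
#8 0xee→b29/s1 MISS; vc=[27,9]
#9 0xe8→b29/s1 L1-HIT; vc=[27,9]
#10 0xee→b29/s1 L1-HIT; vc=[27,9]
#11 0x5b→b11/s3 L1-HIT; vc=[27,9]
#12 0xec→b29/s1 L1-HIT; vc=[27,9]
#13 0xeb→b29/s1 L1-HIT; vc=[27,9]
#14 0x4b→b9/s1 VC-HIT; vc=[27,29]
#15 0x2c→b5/s1 MISS; vc=[27,29,9]
#16 0x4f→b9/s1 VC-HIT; vc=[27,29,5]
#17 0x2b→b5/s1 VC-HIT; vc=[27,29,9]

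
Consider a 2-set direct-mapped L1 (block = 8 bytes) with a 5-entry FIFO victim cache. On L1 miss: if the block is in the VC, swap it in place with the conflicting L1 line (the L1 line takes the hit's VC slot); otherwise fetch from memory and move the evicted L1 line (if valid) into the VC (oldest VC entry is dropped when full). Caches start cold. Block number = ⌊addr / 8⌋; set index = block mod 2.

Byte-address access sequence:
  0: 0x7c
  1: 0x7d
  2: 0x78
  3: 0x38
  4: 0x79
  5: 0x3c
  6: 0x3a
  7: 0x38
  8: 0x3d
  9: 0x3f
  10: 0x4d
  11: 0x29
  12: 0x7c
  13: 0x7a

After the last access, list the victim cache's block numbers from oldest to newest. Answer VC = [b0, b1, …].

  [0] addr=0x7c blk=15 s=1: MISS | VC []
  [1] addr=0x7d blk=15 s=1: L1-HIT | VC []
  [2] addr=0x78 blk=15 s=1: L1-HIT | VC []
  [3] addr=0x38 blk=7 s=1: MISS | VC [15]
  [4] addr=0x79 blk=15 s=1: VC-HIT | VC [7]
  [5] addr=0x3c blk=7 s=1: VC-HIT | VC [15]
  [6] addr=0x3a blk=7 s=1: L1-HIT | VC [15]
  [7] addr=0x38 blk=7 s=1: L1-HIT | VC [15]
  [8] addr=0x3d blk=7 s=1: L1-HIT | VC [15]
  [9] addr=0x3f blk=7 s=1: L1-HIT | VC [15]
  [10] addr=0x4d blk=9 s=1: MISS | VC [15, 7]
  [11] addr=0x29 blk=5 s=1: MISS | VC [15, 7, 9]
  [12] addr=0x7c blk=15 s=1: VC-HIT | VC [5, 7, 9]
  [13] addr=0x7a blk=15 s=1: L1-HIT | VC [5, 7, 9]

VC = [5, 7, 9]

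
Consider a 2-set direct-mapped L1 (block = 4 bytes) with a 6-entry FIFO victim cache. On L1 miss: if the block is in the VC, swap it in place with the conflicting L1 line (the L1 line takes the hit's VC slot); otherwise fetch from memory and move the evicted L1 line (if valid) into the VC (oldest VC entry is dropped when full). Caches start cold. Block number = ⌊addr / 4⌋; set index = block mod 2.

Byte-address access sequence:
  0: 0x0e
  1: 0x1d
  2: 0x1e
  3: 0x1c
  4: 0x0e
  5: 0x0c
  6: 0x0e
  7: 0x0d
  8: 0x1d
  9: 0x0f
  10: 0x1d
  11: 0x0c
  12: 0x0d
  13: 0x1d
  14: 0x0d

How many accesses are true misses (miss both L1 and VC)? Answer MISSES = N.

  [0] addr=0xe blk=3 s=1: MISS | VC []
  [1] addr=0x1d blk=7 s=1: MISS | VC [3]
  [2] addr=0x1e blk=7 s=1: L1-HIT | VC [3]
  [3] addr=0x1c blk=7 s=1: L1-HIT | VC [3]
  [4] addr=0xe blk=3 s=1: VC-HIT | VC [7]
  [5] addr=0xc blk=3 s=1: L1-HIT | VC [7]
  [6] addr=0xe blk=3 s=1: L1-HIT | VC [7]
  [7] addr=0xd blk=3 s=1: L1-HIT | VC [7]
  [8] addr=0x1d blk=7 s=1: VC-HIT | VC [3]
  [9] addr=0xf blk=3 s=1: VC-HIT | VC [7]
  [10] addr=0x1d blk=7 s=1: VC-HIT | VC [3]
  [11] addr=0xc blk=3 s=1: VC-HIT | VC [7]
  [12] addr=0xd blk=3 s=1: L1-HIT | VC [7]
  [13] addr=0x1d blk=7 s=1: VC-HIT | VC [3]
  [14] addr=0xd blk=3 s=1: VC-HIT | VC [7]

MISSES = 2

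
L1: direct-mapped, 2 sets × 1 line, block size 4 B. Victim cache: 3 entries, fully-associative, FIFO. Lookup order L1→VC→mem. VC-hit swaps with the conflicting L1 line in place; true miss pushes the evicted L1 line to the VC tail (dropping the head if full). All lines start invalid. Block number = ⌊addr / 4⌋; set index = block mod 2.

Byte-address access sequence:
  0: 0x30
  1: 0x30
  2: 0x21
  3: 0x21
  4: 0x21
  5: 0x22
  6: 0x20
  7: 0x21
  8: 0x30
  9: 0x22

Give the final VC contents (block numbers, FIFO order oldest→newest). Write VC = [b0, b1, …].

  [0] addr=0x30 blk=12 s=0: MISS | VC []
  [1] addr=0x30 blk=12 s=0: L1-HIT | VC []
  [2] addr=0x21 blk=8 s=0: MISS | VC [12]
  [3] addr=0x21 blk=8 s=0: L1-HIT | VC [12]
  [4] addr=0x21 blk=8 s=0: L1-HIT | VC [12]
  [5] addr=0x22 blk=8 s=0: L1-HIT | VC [12]
  [6] addr=0x20 blk=8 s=0: L1-HIT | VC [12]
  [7] addr=0x21 blk=8 s=0: L1-HIT | VC [12]
  [8] addr=0x30 blk=12 s=0: VC-HIT | VC [8]
  [9] addr=0x22 blk=8 s=0: VC-HIT | VC [12]

VC = [12]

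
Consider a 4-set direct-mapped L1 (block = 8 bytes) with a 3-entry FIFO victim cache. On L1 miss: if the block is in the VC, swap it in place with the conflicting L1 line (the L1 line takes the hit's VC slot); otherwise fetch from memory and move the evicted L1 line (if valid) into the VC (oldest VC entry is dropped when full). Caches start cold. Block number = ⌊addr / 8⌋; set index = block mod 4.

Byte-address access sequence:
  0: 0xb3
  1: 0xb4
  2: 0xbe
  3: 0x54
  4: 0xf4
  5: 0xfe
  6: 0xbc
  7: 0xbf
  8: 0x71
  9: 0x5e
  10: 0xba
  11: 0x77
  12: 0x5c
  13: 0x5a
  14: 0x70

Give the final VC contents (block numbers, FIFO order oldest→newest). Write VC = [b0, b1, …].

  [0] addr=0xb3 blk=22 s=2: MISS | VC []
  [1] addr=0xb4 blk=22 s=2: L1-HIT | VC []
  [2] addr=0xbe blk=23 s=3: MISS | VC []
  [3] addr=0x54 blk=10 s=2: MISS | VC [22]
  [4] addr=0xf4 blk=30 s=2: MISS | VC [22, 10]
  [5] addr=0xfe blk=31 s=3: MISS | VC [22, 10, 23]
  [6] addr=0xbc blk=23 s=3: VC-HIT | VC [22, 10, 31]
  [7] addr=0xbf blk=23 s=3: L1-HIT | VC [22, 10, 31]
  [8] addr=0x71 blk=14 s=2: MISS | VC [10, 31, 30]
  [9] addr=0x5e blk=11 s=3: MISS | VC [31, 30, 23]
  [10] addr=0xba blk=23 s=3: VC-HIT | VC [31, 30, 11]
  [11] addr=0x77 blk=14 s=2: L1-HIT | VC [31, 30, 11]
  [12] addr=0x5c blk=11 s=3: VC-HIT | VC [31, 30, 23]
  [13] addr=0x5a blk=11 s=3: L1-HIT | VC [31, 30, 23]
  [14] addr=0x70 blk=14 s=2: L1-HIT | VC [31, 30, 23]

VC = [31, 30, 23]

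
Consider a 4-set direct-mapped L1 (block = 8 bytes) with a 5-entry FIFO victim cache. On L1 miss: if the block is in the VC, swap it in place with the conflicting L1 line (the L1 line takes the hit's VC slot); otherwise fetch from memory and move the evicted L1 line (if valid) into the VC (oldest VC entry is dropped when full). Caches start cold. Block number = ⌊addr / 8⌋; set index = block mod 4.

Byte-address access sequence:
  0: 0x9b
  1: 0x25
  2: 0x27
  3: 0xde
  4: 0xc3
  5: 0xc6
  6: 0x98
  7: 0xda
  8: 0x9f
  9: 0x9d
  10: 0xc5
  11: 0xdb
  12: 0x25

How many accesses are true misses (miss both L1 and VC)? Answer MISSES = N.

MISSES = 4

0: 0x9b (blk 19, set 3) → MISS  vc=[]
1: 0x25 (blk 4, set 0) → MISS  vc=[]
2: 0x27 (blk 4, set 0) → L1-HIT  vc=[]
3: 0xde (blk 27, set 3) → MISS  vc=[19]
4: 0xc3 (blk 24, set 0) → MISS  vc=[19, 4]
5: 0xc6 (blk 24, set 0) → L1-HIT  vc=[19, 4]
6: 0x98 (blk 19, set 3) → VC-HIT  vc=[27, 4]
7: 0xda (blk 27, set 3) → VC-HIT  vc=[19, 4]
8: 0x9f (blk 19, set 3) → VC-HIT  vc=[27, 4]
9: 0x9d (blk 19, set 3) → L1-HIT  vc=[27, 4]
10: 0xc5 (blk 24, set 0) → L1-HIT  vc=[27, 4]
11: 0xdb (blk 27, set 3) → VC-HIT  vc=[19, 4]
12: 0x25 (blk 4, set 0) → VC-HIT  vc=[19, 24]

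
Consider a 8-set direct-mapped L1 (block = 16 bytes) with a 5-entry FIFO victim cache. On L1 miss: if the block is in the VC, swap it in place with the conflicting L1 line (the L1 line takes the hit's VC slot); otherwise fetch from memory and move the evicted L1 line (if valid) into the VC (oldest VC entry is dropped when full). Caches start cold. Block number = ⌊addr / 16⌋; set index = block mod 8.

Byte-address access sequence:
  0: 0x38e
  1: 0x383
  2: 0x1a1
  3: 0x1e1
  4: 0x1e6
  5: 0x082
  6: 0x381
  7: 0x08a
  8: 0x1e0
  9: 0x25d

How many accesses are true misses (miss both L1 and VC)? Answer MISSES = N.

  [0] addr=0x38e blk=56 s=0: MISS | VC []
  [1] addr=0x383 blk=56 s=0: L1-HIT | VC []
  [2] addr=0x1a1 blk=26 s=2: MISS | VC []
  [3] addr=0x1e1 blk=30 s=6: MISS | VC []
  [4] addr=0x1e6 blk=30 s=6: L1-HIT | VC []
  [5] addr=0x82 blk=8 s=0: MISS | VC [56]
  [6] addr=0x381 blk=56 s=0: VC-HIT | VC [8]
  [7] addr=0x8a blk=8 s=0: VC-HIT | VC [56]
  [8] addr=0x1e0 blk=30 s=6: L1-HIT | VC [56]
  [9] addr=0x25d blk=37 s=5: MISS | VC [56]

MISSES = 5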